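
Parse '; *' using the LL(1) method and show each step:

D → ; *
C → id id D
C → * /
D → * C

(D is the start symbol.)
Stack is shown with the top on the left.

Stack  Input  Action
--------------------
D $    ; * $  output D → ; *
; * $  ; * $  match ';'
* $    * $    match '*'
$      $      accept

The string is accepted.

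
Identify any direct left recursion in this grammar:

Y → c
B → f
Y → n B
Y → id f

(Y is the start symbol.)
Y → c: starts with c
B → f: starts with f
Y → n B: starts with n
Y → id f: starts with id

No direct left recursion found.

Answer: No direct left recursion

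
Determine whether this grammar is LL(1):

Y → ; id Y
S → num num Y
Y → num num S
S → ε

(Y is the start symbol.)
Yes, the grammar is LL(1).

A grammar is LL(1) if for each non-terminal N with multiple productions, the predict sets of those productions are pairwise disjoint, where PREDICT(N → α) = (FIRST(α) \ {ε}) ∪ (FOLLOW(N) if α ⇒* ε).

Relevant sets:
  FOLLOW(S) = { $ }

For Y:
  PREDICT(Y → ';' id Y) = { ';' }
  PREDICT(Y → num num S) = { 'num' }
For S:
  PREDICT(S → num num Y) = { 'num' }
  PREDICT(S → ε) = { $ }

All predict sets are disjoint. The grammar IS LL(1).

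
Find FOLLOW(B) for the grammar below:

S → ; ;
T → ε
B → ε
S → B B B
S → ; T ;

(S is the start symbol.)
To compute FOLLOW(B), find every occurrence of B on a right-hand side N → α B β: add FIRST(β) \ {ε}, and if β is empty or nullable also add FOLLOW(N). Iterate to a fixed point.

In S → B B B: B is followed by B B, add FIRST(B B) \ {ε} = { }
  B B is nullable, so also add FOLLOW(S)
In S → B B B: B is followed by B, add FIRST(B) \ {ε} = { }
  B is nullable, so also add FOLLOW(S)
In S → B B B: B is at the end, add FOLLOW(S)

The FOLLOW sets referred to above (computed the same way, to a fixed point):
  FOLLOW(S) = { $ }

Taking the union: FOLLOW(B) = { $ }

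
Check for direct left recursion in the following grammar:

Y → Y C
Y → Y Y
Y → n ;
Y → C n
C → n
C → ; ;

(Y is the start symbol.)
Yes, Y is left-recursive

Y → Y C: LEFT RECURSIVE (starts with Y)
Y → Y Y: LEFT RECURSIVE (starts with Y)
Y → n ;: starts with n
Y → C n: starts with C
C → n: starts with n
C → ; ;: starts with ';'

The grammar has direct left recursion on: Y.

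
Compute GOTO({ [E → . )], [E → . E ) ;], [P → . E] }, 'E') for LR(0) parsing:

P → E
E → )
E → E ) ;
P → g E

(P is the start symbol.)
GOTO(I, 'E') = CLOSURE({ [A → αX.β] : [A → α.Xβ] ∈ I, X = 'E' })

Items with dot before 'E', with the dot advanced:
  [E → . E ) ;] → [E → E . ) ;]
  [P → . E] → [P → E .]
Closure adds nothing (no advanced item has the dot before a non-terminal).

GOTO = { [E → E . ) ;], [P → E .] }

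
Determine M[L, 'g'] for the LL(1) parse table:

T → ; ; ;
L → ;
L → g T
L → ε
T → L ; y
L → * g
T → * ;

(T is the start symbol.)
To find M[L, 'g'], we find productions for L where 'g' is in the predict set (PREDICT(N → α) = (FIRST(α) \ {ε}) ∪ (FOLLOW(N) if α ⇒* ε)).

Relevant sets:
  FOLLOW(L) = { ';' }

L → ;: PREDICT = { ';' }
L → g T: PREDICT = { 'g' }
  'g' is in predict set, so this production goes in M[L, 'g']
L → ε: PREDICT = { ';' }
L → * g: PREDICT = { '*' }

M[L, 'g'] = L → g T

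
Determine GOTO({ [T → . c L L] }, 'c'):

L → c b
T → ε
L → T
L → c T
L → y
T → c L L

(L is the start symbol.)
{ [L → . T], [L → . c T], [L → . c b], [L → . y], [T → . c L L], [T → .], [T → c . L L] }

GOTO(I, 'c') = CLOSURE({ [A → αX.β] : [A → α.Xβ] ∈ I, X = 'c' })

Items with dot before 'c', with the dot advanced:
  [T → . c L L] → [T → c . L L]
Closure of the advanced items:
  [T → c . L L] has the dot before L: add [L → . c b], [L → . T], [L → . c T], [L → . y]
  [L → . T] has the dot before T: add [T → .], [T → . c L L]

GOTO = { [L → . T], [L → . c T], [L → . c b], [L → . y], [T → . c L L], [T → .], [T → c . L L] }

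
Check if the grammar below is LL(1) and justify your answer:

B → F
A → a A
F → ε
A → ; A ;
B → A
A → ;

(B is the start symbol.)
A grammar is LL(1) if for each non-terminal N with multiple productions, the predict sets of those productions are pairwise disjoint, where PREDICT(N → α) = (FIRST(α) \ {ε}) ∪ (FOLLOW(N) if α ⇒* ε).

Relevant sets:
  FIRST(F) = { ε }
  FIRST(A) = { ';', 'a' }
  FOLLOW(B) = { $ }

For B:
  PREDICT(B → F) = { $ }
  PREDICT(B → A) = { ';', 'a' }
For A:
  PREDICT(A → a A) = { 'a' }
  PREDICT(A → ';' A ';') = { ';' }
  PREDICT(A → ';') = { ';' }
F has a single production, so nothing to check there.

Conflict found: Predict set conflict for A: { ';' }
The grammar is NOT LL(1).

Answer: No. Predict set conflict for A: { ';' }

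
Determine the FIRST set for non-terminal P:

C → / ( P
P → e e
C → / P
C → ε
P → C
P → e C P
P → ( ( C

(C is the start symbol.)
To compute FIRST(P), examine every production with P on the left-hand side, reading each right-hand side left to right until a non-nullable symbol is reached.

FIRST sets of the other non-terminals involved (by the same procedure, iterated to a fixed point):
  FIRST(C) = { '/', ε }

From P → e e:
  - e is a terminal: add 'e' and stop
From P → C:
  - C is a non-terminal: add FIRST(C) \ {ε} = { '/' }
    C is nullable and nothing follows, so the whole right-hand side can vanish: ε ∈ FIRST(P)
From P → e C P:
  - e is a terminal: add 'e' and stop
From P → ( ( C:
  - '(' is a terminal: add '(' and stop

Collecting: FIRST(P) = { '(', '/', 'e', ε }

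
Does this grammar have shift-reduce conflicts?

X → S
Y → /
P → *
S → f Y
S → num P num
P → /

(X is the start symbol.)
Augment with X' → X and build the canonical LR(0) collection (I0 = CLOSURE({[X' → . X]}), then GOTO on every symbol after a dot until no new states appear). It has 11 states:
  I0: { [S → . f Y], [S → . num P num], [X → . S], [X' → . X] }  — shift
  I1: { [X → S .] }  — reduce
  I2: { [X' → X .] }  — accept
  I3: { [S → f . Y], [Y → . /] }  — shift
  I4: { [P → . *], [P → . /], [S → num . P num] }  — shift
  I5: { [P → * .] }  — reduce
  I6: { [P → / .] }  — reduce
  I7: { [S → num P . num] }  — shift
  I8: { [S → num P num .] }  — reduce
  I9: { [Y → / .] }  — reduce
  I10: { [S → f Y .] }  — reduce

No state contains both a complete item and a shift item.

Answer: No shift-reduce conflicts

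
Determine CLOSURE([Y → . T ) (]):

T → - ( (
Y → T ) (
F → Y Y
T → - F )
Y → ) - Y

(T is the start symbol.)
{ [T → . - ( (], [T → . - F )], [Y → . T ) (] }

To compute CLOSURE, for each item [A → α.Bβ] where B is a non-terminal, add [B → .γ] for all productions B → γ; repeat for the newly added items until nothing changes.

Start with: [Y → . T ) (]
  [Y → . T ) (] has the dot before T: add [T → . - ( (], [T → . - F )]
No further items can be added.

CLOSURE = { [T → . - ( (], [T → . - F )], [Y → . T ) (] }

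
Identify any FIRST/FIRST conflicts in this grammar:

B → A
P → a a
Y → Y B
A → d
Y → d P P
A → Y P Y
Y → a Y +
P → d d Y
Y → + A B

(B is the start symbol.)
FIRST sets of the non-terminals at (or reachable through a nullable prefix from) the front of some alternative:
  FIRST(Y) = { '+', 'a', 'd' }

Productions for P:
  P → a a: FIRST = { 'a' }
  P → d d Y: FIRST = { 'd' }
Productions for Y:
  Y → Y B: FIRST = { '+', 'a', 'd' }
  Y → d P P: FIRST = { 'd' }
  Y → a Y +: FIRST = { 'a' }
  Y → + A B: FIRST = { '+' }
Productions for A:
  A → d: FIRST = { 'd' }
  A → Y P Y: FIRST = { '+', 'a', 'd' }
B has only one production, so no FIRST/FIRST conflict is possible there.

Conflict for Y: Y → Y B and Y → d P P
  Overlap: { 'd' }
Conflict for Y: Y → Y B and Y → a Y +
  Overlap: { 'a' }
Conflict for Y: Y → Y B and Y → + A B
  Overlap: { '+' }
Conflict for A: A → d and A → Y P Y
  Overlap: { 'd' }

Answer: Yes. Y → Y B / Y → d P P on { 'd' }; Y → Y B / Y → a Y '+' on { 'a' }; Y → Y B / Y → '+' A B on { '+' }; A → d / A → Y P Y on { 'd' }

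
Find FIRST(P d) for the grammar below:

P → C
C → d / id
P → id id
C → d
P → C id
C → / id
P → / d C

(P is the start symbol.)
FIRST sets of the non-terminals involved (from the grammar, by fixed-point iteration):
  FIRST(P) = { '/', 'd', 'id' }

To compute FIRST(P d), process the symbols left to right:
Symbol P is a non-terminal. Add FIRST(P) \ {ε} = { '/', 'd', 'id' }
P is not nullable (ε ∉ FIRST(P)), so stop here.
FIRST(P d) = { '/', 'd', 'id' }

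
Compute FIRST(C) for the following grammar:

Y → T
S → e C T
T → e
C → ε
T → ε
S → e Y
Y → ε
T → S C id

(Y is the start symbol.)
To compute FIRST(C), examine every production with C on the left-hand side, reading each right-hand side left to right until a non-nullable symbol is reached.

From C → ε:
  - ε-production, so ε ∈ FIRST(C)

Collecting: FIRST(C) = { ε }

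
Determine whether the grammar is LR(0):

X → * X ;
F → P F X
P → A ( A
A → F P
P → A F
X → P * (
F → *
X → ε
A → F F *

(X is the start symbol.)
A grammar is LR(0) if no state in the canonical LR(0) collection has:
  - both a shift item (dot before a terminal) and a complete item (shift-reduce conflict), or
  - two or more complete items (reduce-reduce conflict; the accept item [X' → X .] counts as a complete item here).

Augment with X' → X and build the canonical LR(0) collection (I0 = CLOSURE({[X' → . X]}), then GOTO on every symbol after a dot until no new states appear). It has 21 states:
  I0: { [A → . F F *], [A → . F P], [F → . *], [F → . P F X], [P → . A ( A], [P → . A F], [X → . * X ;], [X → . P * (], [X → .], [X' → . X] }  — shift, reduce
  I1: { [A → . F F *], [A → . F P], [F → * .], [F → . *], [F → . P F X], [P → . A ( A], [P → . A F], [X → * . X ;], [X → . * X ;], [X → . P * (], [X → .] }  — shift, 2 reduces
  I2: { [A → . F F *], [A → . F P], [F → . *], [F → . P F X], [P → . A ( A], [P → . A F], [P → A . ( A], [P → A . F] }  — shift
  I3: { [A → . F F *], [A → . F P], [A → F . F *], [A → F . P], [F → . *], [F → . P F X], [P → . A ( A], [P → . A F] }  — shift
  I4: { [A → . F F *], [A → . F P], [F → . *], [F → . P F X], [F → P . F X], [P → . A ( A], [P → . A F], [X → P . * (] }  — shift
  I5: { [X' → X .] }  — accept
  I6: { [F → * .], [X → P * . (] }  — shift, reduce
  I7: { [A → . F F *], [A → . F P], [A → F . F *], [A → F . P], [F → . *], [F → . P F X], [F → P F . X], [P → . A ( A], [P → . A F], [X → . * X ;], [X → . P * (], [X → .] }  — shift, reduce
  I8: { [A → . F F *], [A → . F P], [F → . *], [F → . P F X], [F → P . F X], [P → . A ( A], [P → . A F] }  — shift
  I9: { [F → * .] }  — reduce
  I10: { [A → . F F *], [A → . F P], [A → F . F *], [A → F . P], [A → F F . *], [F → . *], [F → . P F X], [P → . A ( A], [P → . A F] }  — shift
  I11: { [A → . F F *], [A → . F P], [A → F P .], [F → . *], [F → . P F X], [F → P . F X], [P → . A ( A], [P → . A F], [X → P . * (] }  — shift, reduce
  I12: { [F → P F X .] }  — reduce
  I13: { [A → F F * .], [F → * .] }  — 2 reduces
  I14: { [A → . F F *], [A → . F P], [A → F P .], [F → . *], [F → . P F X], [F → P . F X], [P → . A ( A], [P → . A F] }  — shift, reduce
  I15: { [X → P * ( .] }  — reduce
  I16: { [A → . F F *], [A → . F P], [F → . *], [F → . P F X], [P → . A ( A], [P → . A F], [P → A ( . A] }  — shift
  I17: { [A → . F F *], [A → . F P], [A → F . F *], [A → F . P], [F → . *], [F → . P F X], [P → . A ( A], [P → . A F], [P → A F .] }  — shift, reduce
  I18: { [A → . F F *], [A → . F P], [F → . *], [F → . P F X], [P → . A ( A], [P → . A F], [P → A ( A .], [P → A . ( A], [P → A . F] }  — shift, reduce
  I19: { [X → * X . ;] }  — shift
  I20: { [X → * X ; .] }  — reduce

Conflict in state I0:
  Shift-reduce conflict between [X → .] and [F → . *]
So the grammar is NOT LR(0).

Answer: No. Shift-reduce conflict between [X → .] and [F → . *]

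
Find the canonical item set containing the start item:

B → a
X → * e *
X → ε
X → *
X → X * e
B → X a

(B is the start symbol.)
First, augment the grammar with B' → B
I₀ = CLOSURE({ [B' → . B] }):
  [B' → . B] has the dot before B: add [B → . a], [B → . X a]
  [B → . X a] has the dot before X: add [X → . * e *], [X → .], [X → . *], [X → . X * e]
No further items can be added.

I₀ = { [B → . X a], [B → . a], [B' → . B], [X → . * e *], [X → . *], [X → . X * e], [X → .] }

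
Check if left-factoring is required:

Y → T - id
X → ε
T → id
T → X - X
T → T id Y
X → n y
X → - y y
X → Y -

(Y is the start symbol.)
No, left-factoring is not needed

Left-factoring is needed when two productions for the same non-terminal
share a common prefix on the right-hand side.

Productions for X:
  X → ε
  X → n y
  X → - y y
  X → Y -
Productions for T:
  T → id
  T → X - X
  T → T id Y

No common prefixes found.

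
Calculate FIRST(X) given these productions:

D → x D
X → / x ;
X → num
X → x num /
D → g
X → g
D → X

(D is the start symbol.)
{ '/', 'g', 'num', 'x' }

From X → / x ;:
  - '/' is a terminal: add '/' and stop
From X → num:
  - num is a terminal: add 'num' and stop
From X → x num /:
  - x is a terminal: add 'x' and stop
From X → g:
  - g is a terminal: add 'g' and stop

Collecting: FIRST(X) = { '/', 'g', 'num', 'x' }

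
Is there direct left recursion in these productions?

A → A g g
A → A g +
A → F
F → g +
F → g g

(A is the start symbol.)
Direct left recursion occurs when N → N α for some non-terminal N (the right-hand side begins with the left-hand side itself).

A → A g g: LEFT RECURSIVE (starts with A)
A → A g +: LEFT RECURSIVE (starts with A)
A → F: starts with F
F → g +: starts with g
F → g g: starts with g

The grammar has direct left recursion on: A.

Answer: Yes, A is left-recursive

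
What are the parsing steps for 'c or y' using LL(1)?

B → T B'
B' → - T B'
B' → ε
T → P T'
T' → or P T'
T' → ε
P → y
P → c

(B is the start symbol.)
Stack is shown with the top on the left.

Stack         Input     Action
------------------------------
B $           c or y $  output B → T B'
T B' $        c or y $  output T → P T'
P T' B' $     c or y $  output P → c
c T' B' $     c or y $  match 'c'
T' B' $       or y $    output T' → or P T'
or P T' B' $  or y $    match 'or'
P T' B' $     y $       output P → y
y T' B' $     y $       match 'y'
T' B' $       $         output T' → ε
B' $          $         output B' → ε
$             $         accept

The string is accepted.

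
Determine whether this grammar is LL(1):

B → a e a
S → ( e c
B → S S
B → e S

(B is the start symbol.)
A grammar is LL(1) if for each non-terminal N with multiple productions, the predict sets of those productions are pairwise disjoint, where PREDICT(N → α) = (FIRST(α) \ {ε}) ∪ (FOLLOW(N) if α ⇒* ε).

Relevant sets:
  FIRST(S) = { '(' }

For B:
  PREDICT(B → a e a) = { 'a' }
  PREDICT(B → S S) = { '(' }
  PREDICT(B → e S) = { 'e' }
S has a single production, so nothing to check there.

All predict sets are disjoint. The grammar IS LL(1).

Answer: Yes, the grammar is LL(1).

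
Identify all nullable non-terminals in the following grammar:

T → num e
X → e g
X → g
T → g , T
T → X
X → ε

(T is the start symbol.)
{ 'T', 'X' }

A non-terminal is nullable if it can derive ε (the empty string): either it has an ε-production, or it has a production whose right-hand side consists entirely of nullable non-terminals.

ε-productions: X → ε
So X is immediately nullable.
T → X: every symbol on the right is nullable, so T is nullable too.
Every non-terminal is now nullable.
Nullable = { 'T', 'X' }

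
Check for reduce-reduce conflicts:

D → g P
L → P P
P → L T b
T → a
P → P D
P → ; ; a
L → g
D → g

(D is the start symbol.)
Yes — I9: [D → g .] vs [L → g .]

Augment with D' → D and build the canonical LR(0) collection (I0 = CLOSURE({[D' → . D]}), then GOTO on every symbol after a dot until no new states appear). It has 15 states:
  I0: { [D → . g P], [D → . g], [D' → . D] }  — shift
  I1: { [D' → D .] }  — accept
  I2: { [D → g . P], [D → g .], [L → . P P], [L → . g], [P → . ; ; a], [P → . L T b], [P → . P D] }  — shift, reduce
  I3: { [P → ; . ; a] }  — shift
  I4: { [P → L . T b], [T → . a] }  — shift
  I5: { [D → . g P], [D → . g], [D → g P .], [L → . P P], [L → . g], [L → P . P], [P → . ; ; a], [P → . L T b], [P → . P D], [P → P . D] }  — shift, reduce
  I6: { [L → g .] }  — reduce
  I7: { [P → P D .] }  — reduce
  I8: { [D → . g P], [D → . g], [L → . P P], [L → . g], [L → P . P], [L → P P .], [P → . ; ; a], [P → . L T b], [P → . P D], [P → P . D] }  — shift, reduce
  I9: { [D → g . P], [D → g .], [L → . P P], [L → . g], [L → g .], [P → . ; ; a], [P → . L T b], [P → . P D] }  — shift, 2 reduces
  I10: { [P → L T . b] }  — shift
  I11: { [T → a .] }  — reduce
  I12: { [P → L T b .] }  — reduce
  I13: { [P → ; ; . a] }  — shift
  I14: { [P → ; ; a .] }  — reduce

I9 contains complete items [D → g .], [L → g .] — reduce-reduce conflict.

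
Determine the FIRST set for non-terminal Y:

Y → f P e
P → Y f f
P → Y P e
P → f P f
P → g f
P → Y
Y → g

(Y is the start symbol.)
From Y → f P e:
  - f is a terminal: add 'f' and stop
From Y → g:
  - g is a terminal: add 'g' and stop

Collecting: FIRST(Y) = { 'f', 'g' }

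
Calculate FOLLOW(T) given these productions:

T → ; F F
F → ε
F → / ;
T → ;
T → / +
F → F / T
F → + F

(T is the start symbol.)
To compute FOLLOW(T), find every occurrence of T on a right-hand side N → α T β: add FIRST(β) \ {ε}, and if β is empty or nullable also add FOLLOW(N). Iterate to a fixed point.

T is the start symbol, so $ ∈ FOLLOW(T).
In F → F / T: T is at the end, add FOLLOW(F)

The FOLLOW sets referred to above (computed the same way, to a fixed point):
  FOLLOW(F) = { $, '+', '/' }

Taking the union: FOLLOW(T) = { $, '+', '/' }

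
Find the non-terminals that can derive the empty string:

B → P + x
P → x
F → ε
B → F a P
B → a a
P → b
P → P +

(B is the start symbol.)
ε-productions: F → ε
So F is immediately nullable.
No further non-terminal can be added: every production for the remaining non-terminals contains a terminal or a non-nullable non-terminal.
Nullable = { 'F' }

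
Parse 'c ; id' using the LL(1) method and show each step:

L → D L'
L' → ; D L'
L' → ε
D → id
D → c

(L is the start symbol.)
LL(1) parsing maintains a stack (initially the start symbol over $) and the input. At each step: if the stack top is a terminal, match it against the current input token; if it is a non-terminal N, replace it with the RHS of M[N, lookahead] (the unique production whose predict set contains the lookahead).

Stack is shown with the top on the left.

Stack     Input     Action
--------------------------
L $       c ; id $  output L → D L'
D L' $    c ; id $  output D → c
c L' $    c ; id $  match 'c'
L' $      ; id $    output L' → ; D L'
; D L' $  ; id $    match ';'
D L' $    id $      output D → id
id L' $   id $      match 'id'
L' $      $         output L' → ε
$         $         accept

The string is accepted.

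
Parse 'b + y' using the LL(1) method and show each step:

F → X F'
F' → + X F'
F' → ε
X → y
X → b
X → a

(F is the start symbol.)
Stack is shown with the top on the left.

Stack     Input    Action
-------------------------
F $       b + y $  output F → X F'
X F' $    b + y $  output X → b
b F' $    b + y $  match 'b'
F' $      + y $    output F' → + X F'
+ X F' $  + y $    match '+'
X F' $    y $      output X → y
y F' $    y $      match 'y'
F' $      $        output F' → ε
$         $        accept

The string is accepted.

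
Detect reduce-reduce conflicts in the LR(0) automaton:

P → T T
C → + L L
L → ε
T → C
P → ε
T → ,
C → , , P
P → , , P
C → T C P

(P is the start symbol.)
Yes — I7: [P → .] vs [T → C .]; I14: [C → , , P .] vs [P → , , P .]

A reduce-reduce conflict occurs when an LR(0) state has two complete items [A → α .] and [B → β .] — both call for a reduction, and with no lookahead the parser cannot choose between them.

Augment with P' → P and build the canonical LR(0) collection (I0 = CLOSURE({[P' → . P]}), then GOTO on every symbol after a dot until no new states appear). It has 17 states:
  I0: { [C → . + L L], [C → . , , P], [C → . T C P], [P → . , , P], [P → . T T], [P → .], [P' → . P], [T → . ,], [T → . C] }  — shift, reduce
  I1: { [C → + . L L], [L → .] }  — reduce
  I2: { [C → , . , P], [P → , . , P], [T → , .] }  — shift, reduce
  I3: { [T → C .] }  — reduce
  I4: { [P' → P .] }  — accept
  I5: { [C → . + L L], [C → . , , P], [C → . T C P], [C → T . C P], [P → T . T], [T → . ,], [T → . C] }  — shift
  I6: { [C → , . , P], [T → , .] }  — shift, reduce
  I7: { [C → . + L L], [C → . , , P], [C → . T C P], [C → T C . P], [P → . , , P], [P → . T T], [P → .], [T → . ,], [T → . C], [T → C .] }  — shift, 2 reduces
  I8: { [C → . + L L], [C → . , , P], [C → . T C P], [C → T . C P], [P → T T .], [T → . ,], [T → . C] }  — shift, reduce
  I9: { [C → . + L L], [C → . , , P], [C → . T C P], [C → T . C P], [T → . ,], [T → . C] }  — shift
  I10: { [C → T C P .] }  — reduce
  I11: { [C → , , . P], [C → . + L L], [C → . , , P], [C → . T C P], [P → . , , P], [P → . T T], [P → .], [T → . ,], [T → . C] }  — shift, reduce
  I12: { [C → , , P .] }  — reduce
  I13: { [C → , , . P], [C → . + L L], [C → . , , P], [C → . T C P], [P → , , . P], [P → . , , P], [P → . T T], [P → .], [T → . ,], [T → . C] }  — shift, reduce
  I14: { [C → , , P .], [P → , , P .] }  — 2 reduces
  I15: { [C → + L . L], [L → .] }  — reduce
  I16: { [C → + L L .] }  — reduce

I7 contains complete items [P → .], [T → C .] — reduce-reduce conflict.
I14 contains complete items [C → , , P .], [P → , , P .] — reduce-reduce conflict.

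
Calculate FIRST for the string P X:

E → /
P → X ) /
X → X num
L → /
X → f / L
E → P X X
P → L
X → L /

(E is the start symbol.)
FIRST sets of the non-terminals involved (from the grammar, by fixed-point iteration):
  FIRST(P) = { '/', 'f' }

To compute FIRST(P X), process the symbols left to right:
Symbol P is a non-terminal. Add FIRST(P) \ {ε} = { '/', 'f' }
P is not nullable (ε ∉ FIRST(P)), so stop here.
FIRST(P X) = { '/', 'f' }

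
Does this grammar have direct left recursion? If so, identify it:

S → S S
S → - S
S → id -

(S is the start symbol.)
S → S S: LEFT RECURSIVE (starts with S)
S → - S: starts with '-'
S → id -: starts with id

The grammar has direct left recursion on: S.

Answer: Yes, S is left-recursive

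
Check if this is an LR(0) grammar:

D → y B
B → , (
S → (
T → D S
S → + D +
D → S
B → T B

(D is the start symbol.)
Augment with D' → D and build the canonical LR(0) collection (I0 = CLOSURE({[D' → . D]}), then GOTO on every symbol after a dot until no new states appear). It has 15 states:
  I0: { [D → . S], [D → . y B], [D' → . D], [S → . (], [S → . + D +] }  — shift
  I1: { [S → ( .] }  — reduce
  I2: { [D → . S], [D → . y B], [S → + . D +], [S → . (], [S → . + D +] }  — shift
  I3: { [D' → D .] }  — accept
  I4: { [D → S .] }  — reduce
  I5: { [B → . , (], [B → . T B], [D → . S], [D → . y B], [D → y . B], [S → . (], [S → . + D +], [T → . D S] }  — shift
  I6: { [B → , . (] }  — shift
  I7: { [D → y B .] }  — reduce
  I8: { [S → . (], [S → . + D +], [T → D . S] }  — shift
  I9: { [B → . , (], [B → . T B], [B → T . B], [D → . S], [D → . y B], [S → . (], [S → . + D +], [T → . D S] }  — shift
  I10: { [B → T B .] }  — reduce
  I11: { [T → D S .] }  — reduce
  I12: { [B → , ( .] }  — reduce
  I13: { [S → + D . +] }  — shift
  I14: { [S → + D + .] }  — reduce

Every state is either a pure shift/goto state or contains exactly one complete item and nothing to shift — no conflicts. The grammar is LR(0).

Answer: Yes, the grammar is LR(0)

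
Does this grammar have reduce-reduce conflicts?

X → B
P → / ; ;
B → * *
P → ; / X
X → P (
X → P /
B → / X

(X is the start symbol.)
Augment with X' → X and build the canonical LR(0) collection (I0 = CLOSURE({[X' → . X]}), then GOTO on every symbol after a dot until no new states appear). It has 15 states:
  I0: { [B → . * *], [B → . / X], [P → . / ; ;], [P → . ; / X], [X → . B], [X → . P (], [X → . P /], [X' → . X] }  — shift
  I1: { [B → * . *] }  — shift
  I2: { [B → . * *], [B → . / X], [B → / . X], [P → . / ; ;], [P → . ; / X], [P → / . ; ;], [X → . B], [X → . P (], [X → . P /] }  — shift
  I3: { [P → ; . / X] }  — shift
  I4: { [X → B .] }  — reduce
  I5: { [X → P . (], [X → P . /] }  — shift
  I6: { [X' → X .] }  — accept
  I7: { [X → P ( .] }  — reduce
  I8: { [X → P / .] }  — reduce
  I9: { [B → . * *], [B → . / X], [P → . / ; ;], [P → . ; / X], [P → ; / . X], [X → . B], [X → . P (], [X → . P /] }  — shift
  I10: { [P → ; / X .] }  — reduce
  I11: { [P → / ; . ;], [P → ; . / X] }  — shift
  I12: { [B → / X .] }  — reduce
  I13: { [P → / ; ; .] }  — reduce
  I14: { [B → * * .] }  — reduce

No state contains more than one complete item.

Answer: No reduce-reduce conflicts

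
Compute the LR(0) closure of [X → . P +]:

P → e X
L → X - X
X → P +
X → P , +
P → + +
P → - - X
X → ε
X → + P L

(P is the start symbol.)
To compute CLOSURE, for each item [A → α.Bβ] where B is a non-terminal, add [B → .γ] for all productions B → γ; repeat for the newly added items until nothing changes.

Start with: [X → . P +]
  [X → . P +] has the dot before P: add [P → . e X], [P → . + +], [P → . - - X]
No further items can be added.

CLOSURE = { [P → . + +], [P → . - - X], [P → . e X], [X → . P +] }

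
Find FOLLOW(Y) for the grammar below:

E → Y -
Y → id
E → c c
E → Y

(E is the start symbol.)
{ $, '-' }

To compute FOLLOW(Y), find every occurrence of Y on a right-hand side N → α Y β: add FIRST(β) \ {ε}, and if β is empty or nullable also add FOLLOW(N). Iterate to a fixed point.

In E → Y -: Y is followed by '-', add FIRST('-') \ {ε} = { '-' }
In E → Y: Y is at the end, add FOLLOW(E)

The FOLLOW sets referred to above (computed the same way, to a fixed point):
  FOLLOW(E) = { $ }

Taking the union: FOLLOW(Y) = { $, '-' }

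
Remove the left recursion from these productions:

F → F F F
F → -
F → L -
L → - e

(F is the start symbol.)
F is directly left-recursive. The standard transformation for
  A → A α₁ | ... | A α_m | β₁ | ... | β_n
is
  A  → β₁ A' | ... | β_n A'
  A' → α₁ A' | ... | α_m A' | ε

F → - becomes F → - F'
F → L - becomes F → L - F'
F → F F F becomes F' → F F F'
Add F' → ε

Productions for other non-terminals are unchanged:
  L → - e

Resulting grammar:
F → - F'
F → L - F'
F' → F F F'
F' → ε
L → - e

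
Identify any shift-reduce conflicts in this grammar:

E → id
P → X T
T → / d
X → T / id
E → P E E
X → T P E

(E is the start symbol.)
No shift-reduce conflicts

Augment with E' → E and build the canonical LR(0) collection (I0 = CLOSURE({[E' → . E]}), then GOTO on every symbol after a dot until no new states appear). It has 15 states:
  I0: { [E → . P E E], [E → . id], [E' → . E], [P → . X T], [T → . / d], [X → . T / id], [X → . T P E] }  — shift
  I1: { [T → / . d] }  — shift
  I2: { [E' → E .] }  — accept
  I3: { [E → . P E E], [E → . id], [E → P . E E], [P → . X T], [T → . / d], [X → . T / id], [X → . T P E] }  — shift
  I4: { [P → . X T], [T → . / d], [X → . T / id], [X → . T P E], [X → T . / id], [X → T . P E] }  — shift
  I5: { [P → X . T], [T → . / d] }  — shift
  I6: { [E → id .] }  — reduce
  I7: { [P → X T .] }  — reduce
  I8: { [T → / . d], [X → T / . id] }  — shift
  I9: { [E → . P E E], [E → . id], [P → . X T], [T → . / d], [X → . T / id], [X → . T P E], [X → T P . E] }  — shift
  I10: { [X → T P E .] }  — reduce
  I11: { [T → / d .] }  — reduce
  I12: { [X → T / id .] }  — reduce
  I13: { [E → . P E E], [E → . id], [E → P E . E], [P → . X T], [T → . / d], [X → . T / id], [X → . T P E] }  — shift
  I14: { [E → P E E .] }  — reduce

No state contains both a complete item and a shift item.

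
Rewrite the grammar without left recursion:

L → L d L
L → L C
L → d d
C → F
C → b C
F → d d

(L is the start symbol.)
L → d d L'
L' → d L L'
L' → C L'
L' → ε
C → F
C → b C
F → d d

L is directly left-recursive. The standard transformation for
  A → A α₁ | ... | A α_m | β₁ | ... | β_n
is
  A  → β₁ A' | ... | β_n A'
  A' → α₁ A' | ... | α_m A' | ε

L → d d becomes L → d d L'
L → L d L becomes L' → d L L'
L → L C becomes L' → C L'
Add L' → ε

Productions for other non-terminals are unchanged:
  C → F
  C → b C
  F → d d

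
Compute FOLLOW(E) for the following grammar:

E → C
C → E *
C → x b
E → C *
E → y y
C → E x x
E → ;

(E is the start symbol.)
{ $, '*', 'x' }

E is the start symbol, so $ ∈ FOLLOW(E).
In C → E *: E is followed by '*', add FIRST('*') \ {ε} = { '*' }
In C → E x x: E is followed by x x, add FIRST(x x) \ {ε} = { 'x' }

Taking the union: FOLLOW(E) = { $, '*', 'x' }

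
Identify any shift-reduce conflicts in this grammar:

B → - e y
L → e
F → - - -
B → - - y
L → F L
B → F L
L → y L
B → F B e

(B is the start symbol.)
A shift-reduce conflict occurs when an LR(0) state has both:
  - a complete (reduce) item [A → α .] (dot at the end), and
  - a shift item [B → β . c γ] (dot before a terminal).

Augment with B' → B and build the canonical LR(0) collection (I0 = CLOSURE({[B' → . B]}), then GOTO on every symbol after a dot until no new states appear). It has 21 states:
  I0: { [B → . - - y], [B → . - e y], [B → . F B e], [B → . F L], [B' → . B], [F → . - - -] }  — shift
  I1: { [B → - . - y], [B → - . e y], [F → - . - -] }  — shift
  I2: { [B' → B .] }  — accept
  I3: { [B → . - - y], [B → . - e y], [B → . F B e], [B → . F L], [B → F . B e], [B → F . L], [F → . - - -], [L → . F L], [L → . e], [L → . y L] }  — shift
  I4: { [B → F B . e] }  — shift
  I5: { [B → . - - y], [B → . - e y], [B → . F B e], [B → . F L], [B → F . B e], [B → F . L], [F → . - - -], [L → . F L], [L → . e], [L → . y L], [L → F . L] }  — shift
  I6: { [B → F L .] }  — reduce
  I7: { [L → e .] }  — reduce
  I8: { [F → . - - -], [L → . F L], [L → . e], [L → . y L], [L → y . L] }  — shift
  I9: { [F → - . - -] }  — shift
  I10: { [F → . - - -], [L → . F L], [L → . e], [L → . y L], [L → F . L] }  — shift
  I11: { [L → y L .] }  — reduce
  I12: { [L → F L .] }  — reduce
  I13: { [F → - - . -] }  — shift
  I14: { [F → - - - .] }  — reduce
  I15: { [B → F L .], [L → F L .] }  — 2 reduces
  I16: { [B → F B e .] }  — reduce
  I17: { [B → - - . y], [F → - - . -] }  — shift
  I18: { [B → - e . y] }  — shift
  I19: { [B → - e y .] }  — reduce
  I20: { [B → - - y .] }  — reduce

No state contains both a complete item and a shift item.

Answer: No shift-reduce conflicts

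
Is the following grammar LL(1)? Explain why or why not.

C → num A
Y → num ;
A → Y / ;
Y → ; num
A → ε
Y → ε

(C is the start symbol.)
Yes, the grammar is LL(1).

Relevant sets:
  FIRST(Y) = { ';', 'num', ε }
  FOLLOW(Y) = { '/' }
  FOLLOW(A) = { $ }

For Y:
  PREDICT(Y → num ';') = { 'num' }
  PREDICT(Y → ';' num) = { ';' }
  PREDICT(Y → ε) = { '/' }
For A:
  PREDICT(A → Y '/' ';') = { '/', ';', 'num' }
  PREDICT(A → ε) = { $ }
C has a single production, so nothing to check there.

All predict sets are disjoint. The grammar IS LL(1).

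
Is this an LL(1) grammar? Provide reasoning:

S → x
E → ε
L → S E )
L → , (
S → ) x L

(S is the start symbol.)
A grammar is LL(1) if for each non-terminal N with multiple productions, the predict sets of those productions are pairwise disjoint, where PREDICT(N → α) = (FIRST(α) \ {ε}) ∪ (FOLLOW(N) if α ⇒* ε).

Relevant sets:
  FIRST(S) = { ')', 'x' }

For S:
  PREDICT(S → x) = { 'x' }
  PREDICT(S → ')' x L) = { ')' }
For L:
  PREDICT(L → S E ')') = { ')', 'x' }
  PREDICT(L → ',' '(') = { ',' }
E has a single production, so nothing to check there.

All predict sets are disjoint. The grammar IS LL(1).

Answer: Yes, the grammar is LL(1).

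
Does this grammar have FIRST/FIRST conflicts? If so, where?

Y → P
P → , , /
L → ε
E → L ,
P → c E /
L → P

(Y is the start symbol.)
No FIRST/FIRST conflicts.

A FIRST/FIRST conflict occurs when two productions N → α and N → β for the same non-terminal have FIRST(α) ∩ FIRST(β) ≠ ∅ (with ε ∈ FIRST of a nullable right-hand side, so two nullable alternatives also conflict).

FIRST sets of the non-terminals at (or reachable through a nullable prefix from) the front of some alternative:
  FIRST(P) = { ',', 'c' }

Productions for P:
  P → , , /: FIRST = { ',' }
  P → c E /: FIRST = { 'c' }
Productions for L:
  L → ε: FIRST = { ε }
  L → P: FIRST = { ',', 'c' }
Y, E have only one production, so no FIRST/FIRST conflict is possible there.

All alternatives of each non-terminal have pairwise disjoint FIRST sets.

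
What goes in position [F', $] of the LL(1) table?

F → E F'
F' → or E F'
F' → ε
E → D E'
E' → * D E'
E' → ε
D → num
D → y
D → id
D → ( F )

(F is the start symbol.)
To find M[F', $], we find productions for F' where $ is in the predict set (PREDICT(N → α) = (FIRST(α) \ {ε}) ∪ (FOLLOW(N) if α ⇒* ε)).

Relevant sets:
  FOLLOW(F') = { $, ')' }

F' → or E F': PREDICT = { 'or' }
F' → ε: PREDICT = { $, ')' }
  $ is in predict set, so this production goes in M[F', $]

M[F', $] = F' → ε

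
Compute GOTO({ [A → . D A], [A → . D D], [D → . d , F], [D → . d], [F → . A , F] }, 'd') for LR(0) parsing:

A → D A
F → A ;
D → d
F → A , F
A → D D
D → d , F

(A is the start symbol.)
GOTO(I, 'd') = CLOSURE({ [A → αX.β] : [A → α.Xβ] ∈ I, X = 'd' })

Items with dot before 'd', with the dot advanced:
  [D → . d] → [D → d .]
  [D → . d , F] → [D → d . , F]
Closure adds nothing (no advanced item has the dot before a non-terminal).

GOTO = { [D → d . , F], [D → d .] }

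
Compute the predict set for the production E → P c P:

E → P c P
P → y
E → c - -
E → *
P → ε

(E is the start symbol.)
PREDICT(E → P c P) = (FIRST(RHS) \ {ε}) ∪ (FOLLOW(E) if ε ∈ FIRST(RHS), i.e. RHS ⇒* ε)
FIRST(P) = { 'y', ε }
FIRST(P c P) = { 'c', 'y' }
ε ∉ FIRST(P c P), so FOLLOW(E) is not added.
PREDICT(E → P c P) = { 'c', 'y' }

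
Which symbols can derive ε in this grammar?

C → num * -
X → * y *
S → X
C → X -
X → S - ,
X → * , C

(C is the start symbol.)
None

There are no ε-productions, so no non-terminal can derive ε.
No non-terminals are nullable.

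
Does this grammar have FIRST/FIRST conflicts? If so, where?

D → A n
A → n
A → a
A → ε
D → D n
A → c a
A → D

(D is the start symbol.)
Yes. D → A n / D → D n on { 'a', 'c', 'n' }; A → n / A → D on { 'n' }; A → a / A → D on { 'a' }; A → c a / A → D on { 'c' }

A FIRST/FIRST conflict occurs when two productions N → α and N → β for the same non-terminal have FIRST(α) ∩ FIRST(β) ≠ ∅ (with ε ∈ FIRST of a nullable right-hand side, so two nullable alternatives also conflict).

FIRST sets of the non-terminals at (or reachable through a nullable prefix from) the front of some alternative:
  FIRST(A) = { 'a', 'c', 'n', ε }
  FIRST(D) = { 'a', 'c', 'n' }

Productions for D:
  D → A n: FIRST = { 'a', 'c', 'n' }
  D → D n: FIRST = { 'a', 'c', 'n' }
Productions for A:
  A → n: FIRST = { 'n' }
  A → a: FIRST = { 'a' }
  A → ε: FIRST = { ε }
  A → c a: FIRST = { 'c' }
  A → D: FIRST = { 'a', 'c', 'n' }

Conflict for D: D → A n and D → D n
  Overlap: { 'a', 'c', 'n' }
Conflict for A: A → n and A → D
  Overlap: { 'n' }
Conflict for A: A → a and A → D
  Overlap: { 'a' }
Conflict for A: A → c a and A → D
  Overlap: { 'c' }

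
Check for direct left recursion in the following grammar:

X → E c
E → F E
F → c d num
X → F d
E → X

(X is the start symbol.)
X → E c: starts with E
E → F E: starts with F
F → c d num: starts with c
X → F d: starts with F
E → X: starts with X

No direct left recursion found.

Answer: No direct left recursion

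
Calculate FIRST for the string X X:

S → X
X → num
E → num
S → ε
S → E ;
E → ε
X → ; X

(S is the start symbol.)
{ ';', 'num' }

FIRST sets of the non-terminals involved (from the grammar, by fixed-point iteration):
  FIRST(X) = { ';', 'num' }

To compute FIRST(X X), process the symbols left to right:
Symbol X is a non-terminal. Add FIRST(X) \ {ε} = { ';', 'num' }
X is not nullable (ε ∉ FIRST(X)), so stop here.
FIRST(X X) = { ';', 'num' }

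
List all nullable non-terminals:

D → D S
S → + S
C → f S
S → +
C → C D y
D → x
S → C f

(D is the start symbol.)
A non-terminal is nullable if it can derive ε (the empty string): either it has an ε-production, or it has a production whose right-hand side consists entirely of nullable non-terminals.

There are no ε-productions, so no non-terminal can derive ε.
No non-terminals are nullable.

Answer: None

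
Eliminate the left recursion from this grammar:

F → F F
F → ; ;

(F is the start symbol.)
F is directly left-recursive. The standard transformation for
  A → A α₁ | ... | A α_m | β₁ | ... | β_n
is
  A  → β₁ A' | ... | β_n A'
  A' → α₁ A' | ... | α_m A' | ε

F → ; ; becomes F → ; ; F'
F → F F becomes F' → F F'
Add F' → ε

Resulting grammar:
F → ; ; F'
F' → F F'
F' → ε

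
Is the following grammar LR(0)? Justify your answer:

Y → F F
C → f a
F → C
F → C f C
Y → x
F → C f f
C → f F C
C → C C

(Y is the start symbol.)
No. Shift-reduce conflict between [F → C .] and [C → . f F C]

A grammar is LR(0) if no state in the canonical LR(0) collection has:
  - both a shift item (dot before a terminal) and a complete item (shift-reduce conflict), or
  - two or more complete items (reduce-reduce conflict; the accept item [Y' → Y .] counts as a complete item here).

Augment with Y' → Y and build the canonical LR(0) collection (I0 = CLOSURE({[Y' → . Y]}), then GOTO on every symbol after a dot until no new states appear). It has 14 states:
  I0: { [C → . C C], [C → . f F C], [C → . f a], [F → . C f C], [F → . C f f], [F → . C], [Y → . F F], [Y → . x], [Y' → . Y] }  — shift
  I1: { [C → . C C], [C → . f F C], [C → . f a], [C → C . C], [F → C . f C], [F → C . f f], [F → C .] }  — shift, reduce
  I2: { [C → . C C], [C → . f F C], [C → . f a], [F → . C f C], [F → . C f f], [F → . C], [Y → F . F] }  — shift
  I3: { [Y' → Y .] }  — accept
  I4: { [C → . C C], [C → . f F C], [C → . f a], [C → f . F C], [C → f . a], [F → . C f C], [F → . C f f], [F → . C] }  — shift
  I5: { [Y → x .] }  — reduce
  I6: { [C → . C C], [C → . f F C], [C → . f a], [C → f F . C] }  — shift
  I7: { [C → f a .] }  — reduce
  I8: { [C → . C C], [C → . f F C], [C → . f a], [C → C . C], [C → f F C .] }  — shift, reduce
  I9: { [C → . C C], [C → . f F C], [C → . f a], [C → C . C], [C → C C .] }  — shift, reduce
  I10: { [Y → F F .] }  — reduce
  I11: { [C → . C C], [C → . f F C], [C → . f a], [C → f . F C], [C → f . a], [F → . C f C], [F → . C f f], [F → . C], [F → C f . C], [F → C f . f] }  — shift
  I12: { [C → . C C], [C → . f F C], [C → . f a], [C → C . C], [F → C . f C], [F → C . f f], [F → C .], [F → C f C .] }  — shift, 2 reduces
  I13: { [C → . C C], [C → . f F C], [C → . f a], [C → f . F C], [C → f . a], [F → . C f C], [F → . C f f], [F → . C], [F → C f f .] }  — shift, reduce

Conflict in state I1:
  Shift-reduce conflict between [F → C .] and [C → . f F C]
So the grammar is NOT LR(0).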